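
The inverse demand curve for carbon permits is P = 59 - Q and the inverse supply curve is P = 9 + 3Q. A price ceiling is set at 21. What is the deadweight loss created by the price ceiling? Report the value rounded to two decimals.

Free-market equilibrium: 59 - Q = 9 + 3Q gives Q* = 12.5, P* = 46.5.
At the ceiling price 21, quantity supplied is (21 - 9)/3 = 4; supply is the short side, so Q = 4 trades at P = 21.
At Q = 4 the demand price is 55 and the supply price is 21. Deadweight loss is the triangle between the curves from 4 to 12.5: (1/2)(55 - 21)(12.5 - 4) = 144.5.

144.50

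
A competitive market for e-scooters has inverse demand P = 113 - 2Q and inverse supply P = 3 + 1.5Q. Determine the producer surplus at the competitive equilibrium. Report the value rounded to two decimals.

Equilibrium: 113 - 2Q = 3 + 1.5Q, so Q* = 31.4286 and P* = 50.1429.
The supply curve's price intercept is 3, so PS = (1/2)(Q*)(P* - 3) = (1/2)(31.4286)(47.1429) = 740.8163.

740.82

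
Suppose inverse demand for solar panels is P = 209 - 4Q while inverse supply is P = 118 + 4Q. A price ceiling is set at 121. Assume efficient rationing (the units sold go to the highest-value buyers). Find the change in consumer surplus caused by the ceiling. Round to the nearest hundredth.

-193.91

Free-market equilibrium: 209 - 4Q = 118 + 4Q gives Q* = 11.375, P* = 163.5.
At P = 121, sellers supply (121 - 118)/4 = 0.75 while buyers want more, so the quantity traded is 0.75 at price 121.
CS goes from (1/2)(11.375)(45.5) = 258.7812 to 64.875 (computed as (209 - 121)(0.75) - (1/2)(4)(0.75)^2), a change of -193.9062.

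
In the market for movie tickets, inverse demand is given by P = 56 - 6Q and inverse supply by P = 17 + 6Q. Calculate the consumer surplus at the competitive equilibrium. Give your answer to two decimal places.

Equilibrium: 56 - 6Q = 17 + 6Q, so Q* = 3.25 and P* = 36.5.
The demand choke price is 56, so CS = (1/2)(Q*)(56 - P*) = (1/2)(3.25)(19.5) = 31.6875.

31.69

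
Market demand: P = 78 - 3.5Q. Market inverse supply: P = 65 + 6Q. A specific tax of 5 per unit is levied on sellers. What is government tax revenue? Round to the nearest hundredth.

4.21

Without the tax, 78 - 3.5Q = 65 + 6Q so Q* = 1.3684 and P* = 73.2105.
With the tax, sellers need 5 more per unit: 78 - 3.5Q = 65 + 6Q + 5, so Q_t = 0.8421. Buyers pay P_b = 75.0526; sellers receive P_s = P_b - 5 = 70.0526.
Tax revenue = t x Q_t = 5 x 0.8421 = 4.2105.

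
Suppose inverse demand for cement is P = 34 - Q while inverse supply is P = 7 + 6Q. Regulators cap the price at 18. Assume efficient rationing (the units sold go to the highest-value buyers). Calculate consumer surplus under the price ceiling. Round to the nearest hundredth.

Free-market equilibrium: 34 - Q = 7 + 6Q gives Q* = 3.8571, P* = 30.1429.
At P = 18, sellers supply (18 - 7)/6 = 1.8333 while buyers want more, so the quantity traded is 1.8333 at price 18.
The demand price at Q = 1.8333 is 32.1667. CS is the trapezoid between demand and 18 over [0, 1.8333]: (1/2)[(34 - 18) + (32.1667 - 18)](1.8333) = 27.6528.

27.65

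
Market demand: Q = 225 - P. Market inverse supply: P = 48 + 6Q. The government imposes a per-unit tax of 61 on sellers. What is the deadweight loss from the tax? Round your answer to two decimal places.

265.79

Rewriting demand in inverse form: P = 225 - Q.
Without the tax, 225 - Q = 48 + 6Q so Q* = 25.2857 and P* = 199.7143.
A tax on sellers shifts supply up by 61: 225 - Q = 48 + 6Q + 61, so Q_t = 16.5714. Buyers pay P_b = 208.4286; sellers receive P_s = P_b - 61 = 147.4286.
Deadweight loss is the triangle between the curves from Q_t to Q*: (1/2)(25.2857 - 16.5714)(61) = 265.7857.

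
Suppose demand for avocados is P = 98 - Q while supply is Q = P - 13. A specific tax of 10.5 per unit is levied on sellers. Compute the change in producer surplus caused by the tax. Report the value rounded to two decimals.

Rewriting supply in inverse form: P = 13 + Q.
Without the tax, 98 - Q = 13 + Q so Q* = 42.5 and P* = 55.5.
With the tax, sellers need 10.5 more per unit: 98 - Q = 13 + Q + 10.5, so Q_t = 37.25. Buyers pay P_b = 60.75; sellers receive P_s = P_b - 10.5 = 50.25.
PS falls from (1/2)(42.5)(42.5) = 903.125 to (1/2)(37.25)(37.25) = 693.7812, a change of -209.3438.

-209.34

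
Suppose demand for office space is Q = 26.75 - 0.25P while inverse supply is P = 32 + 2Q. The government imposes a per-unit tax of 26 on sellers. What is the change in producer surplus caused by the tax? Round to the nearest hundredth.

-89.56

Rewriting demand in inverse form: P = 107 - 4Q.
Pre-tax equilibrium: 107 - 4Q = 32 + 2Q gives Q* = 12.5, P* = 57.
A tax on sellers shifts supply up by 26: 107 - 4Q = 32 + 2Q + 26, so Q_t = 8.1667. Buyers pay P_b = 74.3333; sellers receive P_s = P_b - 26 = 48.3333.
Producers lose the trapezoid between P_s and P* out to Q_t plus the triangle from Q_t to Q*: change in PS = 66.6944 - 156.25 = -89.5556.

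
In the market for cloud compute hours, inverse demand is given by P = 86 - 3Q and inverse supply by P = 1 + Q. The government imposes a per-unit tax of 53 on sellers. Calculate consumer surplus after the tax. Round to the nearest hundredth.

96.00

Without the tax, 86 - 3Q = 1 + Q so Q* = 21.25 and P* = 22.25.
With the tax, sellers need 53 more per unit: 86 - 3Q = 1 + Q + 53, so Q_t = 8. Buyers pay P_b = 62; sellers receive P_s = P_b - 53 = 9.
CS = (1/2)(Q_t)(86 - P_b) = (1/2)(8)(24) = 96.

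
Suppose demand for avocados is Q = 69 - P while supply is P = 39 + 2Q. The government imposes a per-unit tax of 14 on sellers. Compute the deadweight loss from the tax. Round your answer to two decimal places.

Rewriting demand in inverse form: P = 69 - Q.
Without the tax, 69 - Q = 39 + 2Q so Q* = 10 and P* = 59.
With the tax, sellers need 14 more per unit: 69 - Q = 39 + 2Q + 14, so Q_t = 5.3333. Buyers pay P_b = 63.6667; sellers receive P_s = P_b - 14 = 49.6667.
The welfare triangle lost has base Q* - Q_t = 4.6667 and height t = 14, so DWL = (1/2)(4.6667)(14) = 32.6667.

32.67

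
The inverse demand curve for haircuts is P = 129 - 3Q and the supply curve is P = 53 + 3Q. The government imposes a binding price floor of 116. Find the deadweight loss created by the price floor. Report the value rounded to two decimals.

Free-market equilibrium: 129 - 3Q = 53 + 3Q gives Q* = 12.6667, P* = 91.
At P = 116, buyers demand (129 - 116)/3 = 4.3333 while sellers would supply more, so the quantity traded is 4.3333 at price 116.
At Q = 4.3333 the demand price is 116 and the supply price is 66. Deadweight loss is the triangle between the curves from 4.3333 to 12.6667: (1/2)(116 - 66)(12.6667 - 4.3333) = 208.3333.

208.33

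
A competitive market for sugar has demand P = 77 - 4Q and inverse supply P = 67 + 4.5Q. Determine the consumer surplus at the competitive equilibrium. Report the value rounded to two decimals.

Set 77 - 4Q = 67 + 4.5Q, which gives 10 = 8.5Q, so Q* = 1.1765 and P* = 77 - 4(1.1765) = 72.2941.
The demand choke price is 77, so CS = (1/2)(Q*)(77 - P*) = (1/2)(1.1765)(4.7059) = 2.7682.

2.77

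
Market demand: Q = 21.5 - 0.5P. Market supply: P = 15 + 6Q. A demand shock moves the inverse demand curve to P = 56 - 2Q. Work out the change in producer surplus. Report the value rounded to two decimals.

Rewriting demand in inverse form: P = 43 - 2Q.
Initial equilibrium: Q_0 = 3.5, P_0 = 36; CS_0 = (1/2)(3.5)(7) = 12.25, PS_0 = (1/2)(3.5)(21) = 36.75.
New equilibrium: 56 - 2Q = 15 + 6Q gives Q_1 = 5.125, P_1 = 45.75; CS_1 = 26.2656, PS_1 = 78.7969.
Change in producer surplus = 78.7969 - 36.75 = 42.0469.

42.05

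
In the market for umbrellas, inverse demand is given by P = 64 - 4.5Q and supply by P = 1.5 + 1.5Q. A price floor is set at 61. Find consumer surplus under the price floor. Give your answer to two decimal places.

1.00

Without the control, 64 - 4.5Q = 1.5 + 1.5Q so Q* = 10.4167 and P* = 17.125.
At P = 61, buyers demand (64 - 61)/4.5 = 0.6667 while sellers would supply more, so the quantity traded is 0.6667 at price 61.
CS is the triangle under demand above 61: (1/2)(0.6667)(64 - 61) = 1.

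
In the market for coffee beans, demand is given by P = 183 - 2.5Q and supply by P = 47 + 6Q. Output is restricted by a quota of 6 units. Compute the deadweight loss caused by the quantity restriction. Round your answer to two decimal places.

Without the quota, 183 - 2.5Q = 47 + 6Q gives Q* = 16.
At Q = 6 the demand price is 183 - 2.5(6) = 168 and the supply price is 47 + 6(6) = 83.
Deadweight loss is the triangle between the curves from 6 to 16: (1/2)(168 - 83)(16 - 6) = 425.

425.00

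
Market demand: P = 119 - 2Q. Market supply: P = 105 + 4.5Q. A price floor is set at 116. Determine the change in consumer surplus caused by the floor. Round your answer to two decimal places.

-2.39

Without the control, 119 - 2Q = 105 + 4.5Q so Q* = 2.1538 and P* = 114.6923.
At P = 116, buyers demand (119 - 116)/2 = 1.5 while sellers would supply more, so the quantity traded is 1.5 at price 116.
CS goes from (1/2)(2.1538)(4.3077) = 4.6391 to 2.25 (computed as (119 - 116)(1.5) - (1/2)(2)(1.5)^2), a change of -2.3891.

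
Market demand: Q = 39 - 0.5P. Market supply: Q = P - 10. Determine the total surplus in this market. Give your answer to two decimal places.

770.67

Rewriting demand in inverse form: P = 78 - 2Q.
Rewriting supply in inverse form: P = 10 + Q.
Equilibrium: 78 - 2Q = 10 + Q, so Q* = 22.6667 and P* = 32.6667.
CS = (1/2)(22.6667)(45.3333) = 513.7778 and PS = (1/2)(22.6667)(22.6667) = 256.8889, so total surplus = 770.6667.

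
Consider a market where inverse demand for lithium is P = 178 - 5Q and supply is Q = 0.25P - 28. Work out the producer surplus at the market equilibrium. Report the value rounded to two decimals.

Rewriting supply in inverse form: P = 112 + 4Q.
Setting demand equal to supply, 66 = 9Q, so Q* = 7.3333 and P* = 141.3333.
The supply curve's price intercept is 112, so PS = (1/2)(Q*)(P* - 112) = (1/2)(7.3333)(29.3333) = 107.5556.

107.56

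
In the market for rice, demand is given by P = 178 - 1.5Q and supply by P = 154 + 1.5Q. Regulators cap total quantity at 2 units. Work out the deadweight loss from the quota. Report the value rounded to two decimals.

Without the quota, 178 - 1.5Q = 154 + 1.5Q gives Q* = 8.
At Q = 2 the demand price is 178 - 1.5(2) = 175 and the supply price is 154 + 1.5(2) = 157.
DWL = (1/2)(gap between curves at 2) x (Q* - 2) = (1/2)(18)(6) = 54.

54.00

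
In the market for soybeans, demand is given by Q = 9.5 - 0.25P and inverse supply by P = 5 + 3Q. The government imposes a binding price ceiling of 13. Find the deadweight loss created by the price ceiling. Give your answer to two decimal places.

14.67

Rewriting demand in inverse form: P = 38 - 4Q.
Free-market equilibrium: 38 - 4Q = 5 + 3Q gives Q* = 4.7143, P* = 19.1429.
At the ceiling price 13, quantity supplied is (13 - 5)/3 = 2.6667; supply is the short side, so Q = 2.6667 trades at P = 13.
At Q = 2.6667 the demand price is 27.3333 and the supply price is 13. Deadweight loss is the triangle between the curves from 2.6667 to 4.7143: (1/2)(27.3333 - 13)(4.7143 - 2.6667) = 14.6746.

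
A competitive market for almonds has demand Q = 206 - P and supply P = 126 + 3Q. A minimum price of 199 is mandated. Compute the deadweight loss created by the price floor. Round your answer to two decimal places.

338.00

Rewriting demand in inverse form: P = 206 - Q.
Free-market equilibrium: 206 - Q = 126 + 3Q gives Q* = 20, P* = 186.
At the floor price 199, quantity demanded is (206 - 199)/1 = 7; demand is the short side, so Q = 7 trades at P = 199.
The lost-trades triangle has base Q* - 7 = 13 and height equal to the gap between the curves at Q = 7, which is 199 - 147 = 52. DWL = (1/2)(13)(52) = 338.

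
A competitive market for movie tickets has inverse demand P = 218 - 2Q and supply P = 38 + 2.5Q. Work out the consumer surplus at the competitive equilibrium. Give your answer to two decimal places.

Setting demand equal to supply, 180 = 4.5Q, so Q* = 40 and P* = 138.
The demand choke price is 218, so CS = (1/2)(Q*)(218 - P*) = (1/2)(40)(80) = 1600.

1600.00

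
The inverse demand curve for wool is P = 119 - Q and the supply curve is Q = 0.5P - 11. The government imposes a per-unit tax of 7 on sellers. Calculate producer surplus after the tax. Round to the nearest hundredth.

900.00

Rewriting supply in inverse form: P = 22 + 2Q.
Without the tax, 119 - Q = 22 + 2Q so Q* = 32.3333 and P* = 86.6667.
A tax on sellers shifts supply up by 7: 119 - Q = 22 + 2Q + 7, so Q_t = 30. Buyers pay P_b = 89; sellers receive P_s = P_b - 7 = 82.
PS = (1/2)(Q_t)(P_s - 22) = (1/2)(30)(60) = 900.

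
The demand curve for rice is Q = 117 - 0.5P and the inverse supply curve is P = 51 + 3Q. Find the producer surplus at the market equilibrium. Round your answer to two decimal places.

Rewriting demand in inverse form: P = 234 - 2Q.
Setting demand equal to supply, 183 = 5Q, so Q* = 36.6 and P* = 160.8.
The supply curve's price intercept is 51, so PS = (1/2)(Q*)(P* - 51) = (1/2)(36.6)(109.8) = 2009.34.

2009.34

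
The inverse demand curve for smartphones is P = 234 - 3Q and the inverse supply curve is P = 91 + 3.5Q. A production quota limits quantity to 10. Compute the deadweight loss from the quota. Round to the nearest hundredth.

Without the quota, 234 - 3Q = 91 + 3.5Q gives Q* = 22.
At Q = 10 the demand price is 234 - 3(10) = 204 and the supply price is 91 + 3.5(10) = 126.
Deadweight loss is the triangle between the curves from 10 to 22: (1/2)(204 - 126)(22 - 10) = 468.

468.00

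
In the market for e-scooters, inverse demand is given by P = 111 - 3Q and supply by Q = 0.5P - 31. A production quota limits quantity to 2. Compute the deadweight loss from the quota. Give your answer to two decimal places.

Rewriting supply in inverse form: P = 62 + 2Q.
Without the quota, 111 - 3Q = 62 + 2Q gives Q* = 9.8.
At Q = 2 the demand price is 111 - 3(2) = 105 and the supply price is 62 + 2(2) = 66.
DWL = (1/2)(gap between curves at 2) x (Q* - 2) = (1/2)(39)(7.8) = 152.1.

152.10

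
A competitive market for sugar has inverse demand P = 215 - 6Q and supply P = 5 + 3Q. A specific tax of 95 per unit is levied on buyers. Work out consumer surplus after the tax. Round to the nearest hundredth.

Pre-tax equilibrium: 215 - 6Q = 5 + 3Q gives Q* = 23.3333, P* = 75.
With the tax, buyers' net willingness to pay falls by 95: (215 - 95) - 6Q = 5 + 3Q, so Q_t = 12.7778. Buyers pay P_b = 138.3333; sellers receive P_s = P_b - 95 = 43.3333.
CS = (1/2)(Q_t)(215 - P_b) = (1/2)(12.7778)(76.6667) = 489.8148.

489.81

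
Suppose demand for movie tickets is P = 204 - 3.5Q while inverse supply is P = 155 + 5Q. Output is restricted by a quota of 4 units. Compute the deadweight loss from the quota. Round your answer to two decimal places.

Unrestricted equilibrium: Q* = (204 - 155)/(3.5 + 5) = 5.7647.
At Q = 4 the demand price is 204 - 3.5(4) = 190 and the supply price is 155 + 5(4) = 175.
DWL = (1/2)(gap between curves at 4) x (Q* - 4) = (1/2)(15)(1.7647) = 13.2353.

13.24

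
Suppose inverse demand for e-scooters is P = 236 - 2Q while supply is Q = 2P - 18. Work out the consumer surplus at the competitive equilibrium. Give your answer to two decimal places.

Rewriting supply in inverse form: P = 9 + 0.5Q.
Equilibrium: 236 - 2Q = 9 + 0.5Q, so Q* = 90.8 and P* = 54.4.
Consumer surplus is the triangle under demand above P*: (1/2)(90.8)(236 - 54.4) = (1/2)(90.8)(181.6) = 8244.64.

8244.64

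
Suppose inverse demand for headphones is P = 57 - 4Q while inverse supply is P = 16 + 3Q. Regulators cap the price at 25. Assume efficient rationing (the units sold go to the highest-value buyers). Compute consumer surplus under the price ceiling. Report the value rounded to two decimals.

Free-market equilibrium: 57 - 4Q = 16 + 3Q gives Q* = 5.8571, P* = 33.5714.
At the ceiling price 25, quantity supplied is (25 - 16)/3 = 3; supply is the short side, so Q = 3 trades at P = 25.
The demand price at Q = 3 is 45. CS is the trapezoid between demand and 25 over [0, 3]: (1/2)[(57 - 25) + (45 - 25)](3) = 78.

78.00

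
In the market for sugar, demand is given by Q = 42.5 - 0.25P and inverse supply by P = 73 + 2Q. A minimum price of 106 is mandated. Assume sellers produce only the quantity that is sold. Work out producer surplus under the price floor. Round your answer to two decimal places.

Rewriting demand in inverse form: P = 170 - 4Q.
Free-market equilibrium: 170 - 4Q = 73 + 2Q gives Q* = 16.1667, P* = 105.3333.
At the floor price 106, quantity demanded is (170 - 106)/4 = 16; demand is the short side, so Q = 16 trades at P = 106.
The supply price at Q = 16 is 105. PS is the trapezoid between 106 and supply over [0, 16]: (1/2)[(106 - 73) + (106 - 105)](16) = 272.

272.00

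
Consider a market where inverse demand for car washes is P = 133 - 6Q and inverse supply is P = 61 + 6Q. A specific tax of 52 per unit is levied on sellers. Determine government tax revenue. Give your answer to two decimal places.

Pre-tax equilibrium: 133 - 6Q = 61 + 6Q gives Q* = 6, P* = 97.
A tax on sellers shifts supply up by 52: 133 - 6Q = 61 + 6Q + 52, so Q_t = 1.6667. Buyers pay P_b = 123; sellers receive P_s = P_b - 52 = 71.
Revenue is the tax times quantity traded: 52 x 1.6667 = 86.6667.

86.67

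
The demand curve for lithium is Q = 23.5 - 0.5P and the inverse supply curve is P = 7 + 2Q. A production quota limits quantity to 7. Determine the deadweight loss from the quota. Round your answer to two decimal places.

Rewriting demand in inverse form: P = 47 - 2Q.
Unrestricted equilibrium: Q* = (47 - 7)/(2 + 2) = 10.
At Q = 7 the demand price is 47 - 2(7) = 33 and the supply price is 7 + 2(7) = 21.
Deadweight loss is the triangle between the curves from 7 to 10: (1/2)(33 - 21)(10 - 7) = 18.

18.00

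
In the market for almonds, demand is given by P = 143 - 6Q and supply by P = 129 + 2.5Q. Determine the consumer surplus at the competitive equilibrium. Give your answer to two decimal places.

8.14

Equilibrium: 143 - 6Q = 129 + 2.5Q, so Q* = 1.6471 and P* = 133.1176.
The demand choke price is 143, so CS = (1/2)(Q*)(143 - P*) = (1/2)(1.6471)(9.8824) = 8.1384.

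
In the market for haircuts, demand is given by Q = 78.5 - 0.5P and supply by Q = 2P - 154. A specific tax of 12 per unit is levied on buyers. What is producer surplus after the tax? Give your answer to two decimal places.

Rewriting demand in inverse form: P = 157 - 2Q.
Rewriting supply in inverse form: P = 77 + 0.5Q.
Pre-tax equilibrium: 157 - 2Q = 77 + 0.5Q gives Q* = 32, P* = 93.
A tax on buyers shifts demand down by 12: (157 - 12) - 2Q = 77 + 0.5Q, so Q_t = 27.2. Buyers pay P_b = 102.6; sellers receive P_s = P_b - 12 = 90.6.
PS = (1/2)(Q_t)(P_s - 77) = (1/2)(27.2)(13.6) = 184.96.

184.96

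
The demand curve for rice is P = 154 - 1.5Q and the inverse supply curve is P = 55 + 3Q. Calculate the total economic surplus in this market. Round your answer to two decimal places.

Set 154 - 1.5Q = 55 + 3Q, which gives 99 = 4.5Q, so Q* = 22 and P* = 154 - 1.5(22) = 121.
Total surplus is the full triangle between the curves from 0 to Q*: (1/2)(22)(154 - 55) = 1089.

1089.00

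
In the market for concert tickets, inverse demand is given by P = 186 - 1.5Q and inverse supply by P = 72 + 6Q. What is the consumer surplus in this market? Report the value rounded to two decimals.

Set 186 - 1.5Q = 72 + 6Q, which gives 114 = 7.5Q, so Q* = 15.2 and P* = 186 - 1.5(15.2) = 163.2.
Consumer surplus is the triangle under demand above P*: (1/2)(15.2)(186 - 163.2) = (1/2)(15.2)(22.8) = 173.28.

173.28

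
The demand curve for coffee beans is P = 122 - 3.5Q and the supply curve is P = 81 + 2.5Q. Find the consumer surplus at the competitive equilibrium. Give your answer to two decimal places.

Setting demand equal to supply, 41 = 6Q, so Q* = 6.8333 and P* = 98.0833.
The demand choke price is 122, so CS = (1/2)(Q*)(122 - P*) = (1/2)(6.8333)(23.9167) = 81.7153.

81.72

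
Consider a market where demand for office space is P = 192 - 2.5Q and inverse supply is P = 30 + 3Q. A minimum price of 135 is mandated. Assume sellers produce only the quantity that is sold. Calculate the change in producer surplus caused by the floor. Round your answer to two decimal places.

312.88

Without the control, 192 - 2.5Q = 30 + 3Q so Q* = 29.4545 and P* = 118.3636.
At P = 135, buyers demand (192 - 135)/2.5 = 22.8 while sellers would supply more, so the quantity traded is 22.8 at price 135.
PS goes from (1/2)(29.4545)(88.3636) = 1301.3554 to 1614.24 (computed as (135 - 30)(22.8) - (1/2)(3)(22.8)^2), a change of 312.8846.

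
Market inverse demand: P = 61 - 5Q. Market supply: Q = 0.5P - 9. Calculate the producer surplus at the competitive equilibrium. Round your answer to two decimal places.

Rewriting supply in inverse form: P = 18 + 2Q.
Setting demand equal to supply, 43 = 7Q, so Q* = 6.1429 and P* = 30.2857.
PS is the area between P* and the supply curve from 0 to Q*: (1/2)(6.1429)(12.2857) = 37.7347.

37.73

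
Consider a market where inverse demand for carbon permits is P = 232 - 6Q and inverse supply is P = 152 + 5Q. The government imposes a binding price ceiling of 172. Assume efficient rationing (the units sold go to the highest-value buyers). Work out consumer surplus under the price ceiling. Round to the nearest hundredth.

Without the control, 232 - 6Q = 152 + 5Q so Q* = 7.2727 and P* = 188.3636.
At the ceiling price 172, quantity supplied is (172 - 152)/5 = 4; supply is the short side, so Q = 4 trades at P = 172.
The demand price at Q = 4 is 208. CS is the trapezoid between demand and 172 over [0, 4]: (1/2)[(232 - 172) + (208 - 172)](4) = 192.

192.00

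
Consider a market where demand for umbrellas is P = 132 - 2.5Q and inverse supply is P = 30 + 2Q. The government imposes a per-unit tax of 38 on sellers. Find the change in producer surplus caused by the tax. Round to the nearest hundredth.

Without the tax, 132 - 2.5Q = 30 + 2Q so Q* = 22.6667 and P* = 75.3333.
A tax on sellers shifts supply up by 38: 132 - 2.5Q = 30 + 2Q + 38, so Q_t = 14.2222. Buyers pay P_b = 96.4444; sellers receive P_s = P_b - 38 = 58.4444.
Producers lose the trapezoid between P_s and P* out to Q_t plus the triangle from Q_t to Q*: change in PS = 202.2716 - 513.7778 = -311.5062.

-311.51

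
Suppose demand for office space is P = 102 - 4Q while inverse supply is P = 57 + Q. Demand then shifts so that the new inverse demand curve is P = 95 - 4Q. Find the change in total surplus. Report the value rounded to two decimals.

-58.10

Initial equilibrium: Q_0 = 9, P_0 = 66; CS_0 = (1/2)(9)(36) = 162, PS_0 = (1/2)(9)(9) = 40.5.
New equilibrium: 95 - 4Q = 57 + Q gives Q_1 = 7.6, P_1 = 64.6; CS_1 = 115.52, PS_1 = 28.88.
Change in total surplus = (115.52 + 28.88) - (162 + 40.5) = -58.1.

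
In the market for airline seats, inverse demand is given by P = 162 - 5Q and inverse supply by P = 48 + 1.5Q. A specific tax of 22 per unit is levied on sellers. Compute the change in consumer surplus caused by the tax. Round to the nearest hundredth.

-268.17

Pre-tax equilibrium: 162 - 5Q = 48 + 1.5Q gives Q* = 17.5385, P* = 74.3077.
A tax on sellers shifts supply up by 22: 162 - 5Q = 48 + 1.5Q + 22, so Q_t = 14.1538. Buyers pay P_b = 91.2308; sellers receive P_s = P_b - 22 = 69.2308.
CS falls from (1/2)(17.5385)(87.6923) = 768.9941 to (1/2)(14.1538)(70.7692) = 500.8284, a change of -268.1657.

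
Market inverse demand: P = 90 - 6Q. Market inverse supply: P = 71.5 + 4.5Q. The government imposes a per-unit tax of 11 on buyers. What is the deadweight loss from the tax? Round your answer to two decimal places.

5.76

Without the tax, 90 - 6Q = 71.5 + 4.5Q so Q* = 1.7619 and P* = 79.4286.
With the tax, buyers' net willingness to pay falls by 11: (90 - 11) - 6Q = 71.5 + 4.5Q, so Q_t = 0.7143. Buyers pay P_b = 85.7143; sellers receive P_s = P_b - 11 = 74.7143.
Deadweight loss is the triangle between the curves from Q_t to Q*: (1/2)(1.7619 - 0.7143)(11) = 5.7619.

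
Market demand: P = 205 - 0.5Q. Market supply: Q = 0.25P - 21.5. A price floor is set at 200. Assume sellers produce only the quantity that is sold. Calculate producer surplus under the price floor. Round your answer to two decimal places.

940.00

Rewriting supply in inverse form: P = 86 + 4Q.
Without the control, 205 - 0.5Q = 86 + 4Q so Q* = 26.4444 and P* = 191.7778.
At P = 200, buyers demand (205 - 200)/0.5 = 10 while sellers would supply more, so the quantity traded is 10 at price 200.
The supply price at Q = 10 is 126. PS is the trapezoid between 200 and supply over [0, 10]: (1/2)[(200 - 86) + (200 - 126)](10) = 940.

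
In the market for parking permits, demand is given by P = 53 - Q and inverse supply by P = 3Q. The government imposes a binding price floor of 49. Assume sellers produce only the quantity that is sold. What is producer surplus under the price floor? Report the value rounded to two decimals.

172.00

Without the control, 53 - Q = 3Q so Q* = 13.25 and P* = 39.75.
At P = 49, buyers demand (53 - 49)/1 = 4 while sellers would supply more, so the quantity traded is 4 at price 49.
The supply price at Q = 4 is 12. PS is the trapezoid between 49 and supply over [0, 4]: (1/2)[(49 - 0) + (49 - 12)](4) = 172.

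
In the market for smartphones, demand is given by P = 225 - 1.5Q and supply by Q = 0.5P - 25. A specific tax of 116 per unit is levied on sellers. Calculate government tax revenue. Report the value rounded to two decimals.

1955.43

Rewriting supply in inverse form: P = 50 + 2Q.
Pre-tax equilibrium: 225 - 1.5Q = 50 + 2Q gives Q* = 50, P* = 150.
With the tax, sellers need 116 more per unit: 225 - 1.5Q = 50 + 2Q + 116, so Q_t = 16.8571. Buyers pay P_b = 199.7143; sellers receive P_s = P_b - 116 = 83.7143.
Tax revenue = t x Q_t = 116 x 16.8571 = 1955.4286.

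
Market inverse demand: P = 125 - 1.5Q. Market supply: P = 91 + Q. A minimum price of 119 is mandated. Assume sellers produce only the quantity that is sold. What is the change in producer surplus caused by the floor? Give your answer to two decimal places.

Free-market equilibrium: 125 - 1.5Q = 91 + Q gives Q* = 13.6, P* = 104.6.
At the floor price 119, quantity demanded is (125 - 119)/1.5 = 4; demand is the short side, so Q = 4 trades at P = 119.
PS goes from (1/2)(13.6)(13.6) = 92.48 to 104 (computed as (119 - 91)(4) - (1/2)(1)(4)^2), a change of 11.52.

11.52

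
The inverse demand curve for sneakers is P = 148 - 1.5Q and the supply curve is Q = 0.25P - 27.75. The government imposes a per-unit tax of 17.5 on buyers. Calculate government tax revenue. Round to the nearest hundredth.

Rewriting supply in inverse form: P = 111 + 4Q.
Without the tax, 148 - 1.5Q = 111 + 4Q so Q* = 6.7273 and P* = 137.9091.
With the tax, buyers' net willingness to pay falls by 17.5: (148 - 17.5) - 1.5Q = 111 + 4Q, so Q_t = 3.5455. Buyers pay P_b = 142.6818; sellers receive P_s = P_b - 17.5 = 125.1818.
Tax revenue = t x Q_t = 17.5 x 3.5455 = 62.0455.

62.05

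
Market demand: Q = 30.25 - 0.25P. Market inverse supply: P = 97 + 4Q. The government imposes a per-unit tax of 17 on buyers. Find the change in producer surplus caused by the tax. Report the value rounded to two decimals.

-16.47

Rewriting demand in inverse form: P = 121 - 4Q.
Without the tax, 121 - 4Q = 97 + 4Q so Q* = 3 and P* = 109.
A tax on buyers shifts demand down by 17: (121 - 17) - 4Q = 97 + 4Q, so Q_t = 0.875. Buyers pay P_b = 117.5; sellers receive P_s = P_b - 17 = 100.5.
PS falls from (1/2)(3)(12) = 18 to (1/2)(0.875)(3.5) = 1.5312, a change of -16.4688.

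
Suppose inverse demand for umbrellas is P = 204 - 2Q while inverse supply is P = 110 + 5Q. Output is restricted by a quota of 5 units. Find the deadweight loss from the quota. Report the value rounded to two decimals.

Without the quota, 204 - 2Q = 110 + 5Q gives Q* = 13.4286.
At Q = 5 the demand price is 204 - 2(5) = 194 and the supply price is 110 + 5(5) = 135.
Deadweight loss is the triangle between the curves from 5 to 13.4286: (1/2)(194 - 135)(13.4286 - 5) = 248.6429.

248.64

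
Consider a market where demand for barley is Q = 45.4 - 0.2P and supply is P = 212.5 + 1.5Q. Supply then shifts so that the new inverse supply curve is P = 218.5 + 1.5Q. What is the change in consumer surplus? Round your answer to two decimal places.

-8.17

Rewriting demand in inverse form: P = 227 - 5Q.
Initial equilibrium: Q_0 = 2.2308, P_0 = 215.8462; CS_0 = (1/2)(2.2308)(11.1538) = 12.4408, PS_0 = (1/2)(2.2308)(3.3462) = 3.7322.
New equilibrium: 227 - 5Q = 218.5 + 1.5Q gives Q_1 = 1.3077, P_1 = 220.4615; CS_1 = 4.2751, PS_1 = 1.2825.
Change in consumer surplus = 4.2751 - 12.4408 = -8.1657.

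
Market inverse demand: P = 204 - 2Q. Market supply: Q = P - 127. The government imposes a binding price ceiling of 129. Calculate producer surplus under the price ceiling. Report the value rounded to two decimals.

2.00

Rewriting supply in inverse form: P = 127 + Q.
Without the control, 204 - 2Q = 127 + Q so Q* = 25.6667 and P* = 152.6667.
At P = 129, sellers supply (129 - 127)/1 = 2 while buyers want more, so the quantity traded is 2 at price 129.
PS is the triangle above supply below 129: (1/2)(2)(129 - 127) = 2.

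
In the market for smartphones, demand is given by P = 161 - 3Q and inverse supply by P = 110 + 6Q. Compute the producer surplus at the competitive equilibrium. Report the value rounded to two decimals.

96.33

Setting demand equal to supply, 51 = 9Q, so Q* = 5.6667 and P* = 144.
Producer surplus is the triangle above supply below P*: (1/2)(5.6667)(144 - 110) = (1/2)(5.6667)(34) = 96.3333.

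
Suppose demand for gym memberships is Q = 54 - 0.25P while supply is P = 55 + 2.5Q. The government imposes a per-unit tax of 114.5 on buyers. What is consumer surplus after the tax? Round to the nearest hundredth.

Rewriting demand in inverse form: P = 216 - 4Q.
Pre-tax equilibrium: 216 - 4Q = 55 + 2.5Q gives Q* = 24.7692, P* = 116.9231.
With the tax, buyers' net willingness to pay falls by 114.5: (216 - 114.5) - 4Q = 55 + 2.5Q, so Q_t = 7.1538. Buyers pay P_b = 187.3846; sellers receive P_s = P_b - 114.5 = 72.8846.
Consumer surplus is the triangle under demand above P_b: (1/2)(7.1538)(216 - 187.3846) = 102.355.

102.36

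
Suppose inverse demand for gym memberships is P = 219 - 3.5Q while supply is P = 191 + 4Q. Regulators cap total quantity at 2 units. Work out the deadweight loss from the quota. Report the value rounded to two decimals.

Without the quota, 219 - 3.5Q = 191 + 4Q gives Q* = 3.7333.
At Q = 2 the demand price is 219 - 3.5(2) = 212 and the supply price is 191 + 4(2) = 199.
DWL = (1/2)(gap between curves at 2) x (Q* - 2) = (1/2)(13)(1.7333) = 11.2667.

11.27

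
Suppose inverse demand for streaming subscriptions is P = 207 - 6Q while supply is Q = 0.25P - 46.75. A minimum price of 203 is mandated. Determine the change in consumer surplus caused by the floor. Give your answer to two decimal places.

-10.67

Rewriting supply in inverse form: P = 187 + 4Q.
Without the control, 207 - 6Q = 187 + 4Q so Q* = 2 and P* = 195.
At the floor price 203, quantity demanded is (207 - 203)/6 = 0.6667; demand is the short side, so Q = 0.6667 trades at P = 203.
CS goes from (1/2)(2)(12) = 12 to 1.3333 (computed as (207 - 203)(0.6667) - (1/2)(6)(0.6667)^2), a change of -10.6667.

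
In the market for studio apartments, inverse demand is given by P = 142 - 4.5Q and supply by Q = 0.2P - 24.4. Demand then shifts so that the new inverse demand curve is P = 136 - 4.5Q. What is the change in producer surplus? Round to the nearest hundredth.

-5.65

Rewriting supply in inverse form: P = 122 + 5Q.
Initial equilibrium: Q_0 = 2.1053, P_0 = 132.5263; CS_0 = (1/2)(2.1053)(9.4737) = 9.9723, PS_0 = (1/2)(2.1053)(10.5263) = 11.0803.
New equilibrium: 136 - 4.5Q = 122 + 5Q gives Q_1 = 1.4737, P_1 = 129.3684; CS_1 = 4.8864, PS_1 = 5.4294.
Change in producer surplus = 5.4294 - 11.0803 = -5.651.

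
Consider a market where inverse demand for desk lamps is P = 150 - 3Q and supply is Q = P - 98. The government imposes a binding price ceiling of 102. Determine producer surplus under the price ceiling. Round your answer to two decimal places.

8.00

Rewriting supply in inverse form: P = 98 + Q.
Free-market equilibrium: 150 - 3Q = 98 + Q gives Q* = 13, P* = 111.
At the ceiling price 102, quantity supplied is (102 - 98)/1 = 4; supply is the short side, so Q = 4 trades at P = 102.
PS is the triangle above supply below 102: (1/2)(4)(102 - 98) = 8.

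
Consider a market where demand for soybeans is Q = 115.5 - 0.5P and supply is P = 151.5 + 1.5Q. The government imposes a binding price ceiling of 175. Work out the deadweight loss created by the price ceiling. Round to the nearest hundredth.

86.92

Rewriting demand in inverse form: P = 231 - 2Q.
Free-market equilibrium: 231 - 2Q = 151.5 + 1.5Q gives Q* = 22.7143, P* = 185.5714.
At the ceiling price 175, quantity supplied is (175 - 151.5)/1.5 = 15.6667; supply is the short side, so Q = 15.6667 trades at P = 175.
The lost-trades triangle has base Q* - 15.6667 = 7.0476 and height equal to the gap between the curves at Q = 15.6667, which is 199.6667 - 175 = 24.6667. DWL = (1/2)(7.0476)(24.6667) = 86.9206.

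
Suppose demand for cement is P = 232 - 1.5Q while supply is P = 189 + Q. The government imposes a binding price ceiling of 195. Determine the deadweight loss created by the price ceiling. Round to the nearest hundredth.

156.80

Without the control, 232 - 1.5Q = 189 + Q so Q* = 17.2 and P* = 206.2.
At P = 195, sellers supply (195 - 189)/1 = 6 while buyers want more, so the quantity traded is 6 at price 195.
The lost-trades triangle has base Q* - 6 = 11.2 and height equal to the gap between the curves at Q = 6, which is 223 - 195 = 28. DWL = (1/2)(11.2)(28) = 156.8.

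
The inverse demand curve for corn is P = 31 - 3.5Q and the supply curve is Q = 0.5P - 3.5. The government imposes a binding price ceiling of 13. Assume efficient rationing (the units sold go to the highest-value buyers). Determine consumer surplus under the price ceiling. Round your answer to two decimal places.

Rewriting supply in inverse form: P = 7 + 2Q.
Without the control, 31 - 3.5Q = 7 + 2Q so Q* = 4.3636 and P* = 15.7273.
At P = 13, sellers supply (13 - 7)/2 = 3 while buyers want more, so the quantity traded is 3 at price 13.
The demand price at Q = 3 is 20.5. CS is the trapezoid between demand and 13 over [0, 3]: (1/2)[(31 - 13) + (20.5 - 13)](3) = 38.25.

38.25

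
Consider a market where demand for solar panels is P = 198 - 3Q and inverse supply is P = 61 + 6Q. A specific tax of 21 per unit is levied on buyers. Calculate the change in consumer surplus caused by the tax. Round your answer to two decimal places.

Without the tax, 198 - 3Q = 61 + 6Q so Q* = 15.2222 and P* = 152.3333.
A tax on buyers shifts demand down by 21: (198 - 21) - 3Q = 61 + 6Q, so Q_t = 12.8889. Buyers pay P_b = 159.3333; sellers receive P_s = P_b - 21 = 138.3333.
Consumers lose the trapezoid between P* and P_b out to Q_t plus the triangle from Q_t to Q*: change in CS = 249.1852 - 347.5741 = -98.3889.

-98.39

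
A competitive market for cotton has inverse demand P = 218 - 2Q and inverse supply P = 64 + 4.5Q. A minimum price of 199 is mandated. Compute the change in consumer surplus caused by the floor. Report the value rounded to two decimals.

-471.08

Without the control, 218 - 2Q = 64 + 4.5Q so Q* = 23.6923 and P* = 170.6154.
At the floor price 199, quantity demanded is (218 - 199)/2 = 9.5; demand is the short side, so Q = 9.5 trades at P = 199.
CS goes from (1/2)(23.6923)(47.3846) = 561.3254 to 90.25 (computed as (218 - 199)(9.5) - (1/2)(2)(9.5)^2), a change of -471.0754.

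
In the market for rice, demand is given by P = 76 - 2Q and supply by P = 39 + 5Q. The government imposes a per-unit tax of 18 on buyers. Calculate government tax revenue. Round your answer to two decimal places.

48.86

Without the tax, 76 - 2Q = 39 + 5Q so Q* = 5.2857 and P* = 65.4286.
With the tax, buyers' net willingness to pay falls by 18: (76 - 18) - 2Q = 39 + 5Q, so Q_t = 2.7143. Buyers pay P_b = 70.5714; sellers receive P_s = P_b - 18 = 52.5714.
Tax revenue = t x Q_t = 18 x 2.7143 = 48.8571.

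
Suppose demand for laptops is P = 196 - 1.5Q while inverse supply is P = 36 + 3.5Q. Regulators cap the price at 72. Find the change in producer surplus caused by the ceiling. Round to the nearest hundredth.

Without the control, 196 - 1.5Q = 36 + 3.5Q so Q* = 32 and P* = 148.
At P = 72, sellers supply (72 - 36)/3.5 = 10.2857 while buyers want more, so the quantity traded is 10.2857 at price 72.
PS goes from (1/2)(32)(112) = 1792 to 185.1429 (computed as (72 - 36)(10.2857) - (1/2)(3.5)(10.2857)^2), a change of -1606.8571.

-1606.86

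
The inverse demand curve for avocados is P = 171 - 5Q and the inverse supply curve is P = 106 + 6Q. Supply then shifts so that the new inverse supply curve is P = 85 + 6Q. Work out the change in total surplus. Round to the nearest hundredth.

Initial equilibrium: Q_0 = 5.9091, P_0 = 141.4545; CS_0 = (1/2)(5.9091)(29.5455) = 87.2934, PS_0 = (1/2)(5.9091)(35.4545) = 104.7521.
New equilibrium: 171 - 5Q = 85 + 6Q gives Q_1 = 7.8182, P_1 = 131.9091; CS_1 = 152.8099, PS_1 = 183.3719.
Change in total surplus = (152.8099 + 183.3719) - (87.2934 + 104.7521) = 144.1364.

144.14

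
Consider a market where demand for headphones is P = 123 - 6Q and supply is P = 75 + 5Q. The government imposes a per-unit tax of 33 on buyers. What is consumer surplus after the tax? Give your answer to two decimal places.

5.58

Without the tax, 123 - 6Q = 75 + 5Q so Q* = 4.3636 and P* = 96.8182.
With the tax, buyers' net willingness to pay falls by 33: (123 - 33) - 6Q = 75 + 5Q, so Q_t = 1.3636. Buyers pay P_b = 114.8182; sellers receive P_s = P_b - 33 = 81.8182.
CS = (1/2)(Q_t)(123 - P_b) = (1/2)(1.3636)(8.1818) = 5.5785.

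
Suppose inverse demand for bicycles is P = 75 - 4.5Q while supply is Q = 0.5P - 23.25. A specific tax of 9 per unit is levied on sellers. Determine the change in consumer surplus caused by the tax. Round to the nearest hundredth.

-23.01

Rewriting supply in inverse form: P = 46.5 + 2Q.
Without the tax, 75 - 4.5Q = 46.5 + 2Q so Q* = 4.3846 and P* = 55.2692.
With the tax, sellers need 9 more per unit: 75 - 4.5Q = 46.5 + 2Q + 9, so Q_t = 3. Buyers pay P_b = 61.5; sellers receive P_s = P_b - 9 = 52.5.
Consumers lose the trapezoid between P* and P_b out to Q_t plus the triangle from Q_t to Q*: change in CS = 20.25 - 43.2559 = -23.0059.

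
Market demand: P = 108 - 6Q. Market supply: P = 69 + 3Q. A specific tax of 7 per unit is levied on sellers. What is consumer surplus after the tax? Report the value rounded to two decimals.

37.93

Pre-tax equilibrium: 108 - 6Q = 69 + 3Q gives Q* = 4.3333, P* = 82.
With the tax, sellers need 7 more per unit: 108 - 6Q = 69 + 3Q + 7, so Q_t = 3.5556. Buyers pay P_b = 86.6667; sellers receive P_s = P_b - 7 = 79.6667.
Consumer surplus is the triangle under demand above P_b: (1/2)(3.5556)(108 - 86.6667) = 37.9259.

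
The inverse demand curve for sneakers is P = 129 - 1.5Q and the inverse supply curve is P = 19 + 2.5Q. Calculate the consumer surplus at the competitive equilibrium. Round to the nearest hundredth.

Equilibrium: 129 - 1.5Q = 19 + 2.5Q, so Q* = 27.5 and P* = 87.75.
CS is the area between the demand curve and P* from 0 to Q*: (1/2)(27.5)(41.25) = 567.1875.

567.19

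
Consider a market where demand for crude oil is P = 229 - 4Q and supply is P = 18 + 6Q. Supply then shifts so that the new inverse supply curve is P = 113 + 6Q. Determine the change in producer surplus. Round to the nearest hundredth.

Initial equilibrium: Q_0 = 21.1, P_0 = 144.6; CS_0 = (1/2)(21.1)(84.4) = 890.42, PS_0 = (1/2)(21.1)(126.6) = 1335.63.
New equilibrium: 229 - 4Q = 113 + 6Q gives Q_1 = 11.6, P_1 = 182.6; CS_1 = 269.12, PS_1 = 403.68.
Change in producer surplus = 403.68 - 1335.63 = -931.95.

-931.95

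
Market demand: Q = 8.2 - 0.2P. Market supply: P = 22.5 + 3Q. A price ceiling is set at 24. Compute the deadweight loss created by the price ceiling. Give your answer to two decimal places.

13.14

Rewriting demand in inverse form: P = 41 - 5Q.
Free-market equilibrium: 41 - 5Q = 22.5 + 3Q gives Q* = 2.3125, P* = 29.4375.
At P = 24, sellers supply (24 - 22.5)/3 = 0.5 while buyers want more, so the quantity traded is 0.5 at price 24.
The lost-trades triangle has base Q* - 0.5 = 1.8125 and height equal to the gap between the curves at Q = 0.5, which is 38.5 - 24 = 14.5. DWL = (1/2)(1.8125)(14.5) = 13.1406.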